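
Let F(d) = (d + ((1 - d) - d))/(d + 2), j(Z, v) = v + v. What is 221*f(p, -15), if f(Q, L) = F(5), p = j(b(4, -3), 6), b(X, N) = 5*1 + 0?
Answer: -884/7 ≈ -126.29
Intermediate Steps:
b(X, N) = 5 (b(X, N) = 5 + 0 = 5)
j(Z, v) = 2*v
F(d) = (1 - d)/(2 + d) (F(d) = (d + (1 - 2*d))/(2 + d) = (1 - d)/(2 + d))
p = 12 (p = 2*6 = 12)
f(Q, L) = -4/7 (f(Q, L) = (1 - 1*5)/(2 + 5) = (1 - 5)/7 = (⅐)*(-4) = -4/7)
221*f(p, -15) = 221*(-4/7) = -884/7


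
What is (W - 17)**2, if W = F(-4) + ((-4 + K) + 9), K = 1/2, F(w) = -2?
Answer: 729/4 ≈ 182.25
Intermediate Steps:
K = 1/2 ≈ 0.50000
W = 7/2 (W = -2 + ((-4 + 1/2) + 9) = -2 + (-7/2 + 9) = -2 + 11/2 = 7/2 ≈ 3.5000)
(W - 17)**2 = (7/2 - 17)**2 = (-27/2)**2 = 729/4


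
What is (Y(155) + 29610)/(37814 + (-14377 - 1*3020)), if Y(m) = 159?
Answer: 29769/20417 ≈ 1.4580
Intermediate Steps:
(Y(155) + 29610)/(37814 + (-14377 - 1*3020)) = (159 + 29610)/(37814 + (-14377 - 1*3020)) = 29769/(37814 + (-14377 - 3020)) = 29769/(37814 - 17397) = 29769/20417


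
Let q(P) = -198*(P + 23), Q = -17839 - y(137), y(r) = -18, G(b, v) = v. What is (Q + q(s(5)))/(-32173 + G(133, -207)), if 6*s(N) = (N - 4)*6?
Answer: 22573/32380 ≈ 0.69713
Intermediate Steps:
s(N) = -4 + N (s(N) = ((N - 4)*6)/6 = ((-4 + N)*6)/6 = (-24 + 6*N)/6 = -4 + N)
Q = -17821 (Q = -17839 - 1*(-18) = -17839 + 18 = -17821)
q(P) = -4554 - 198*P (q(P) = -198*(23 + P) = -4554 - 198*P)
(Q + q(s(5)))/(-32173 + G(133, -207)) = (-17821 + (-4554 - 198*(-4 + 5)))/(-32173 - 207) = (-17821 + (-4554 - 198*1))/(-32380) = (-17821 + (-4554 - 198))*(-1/32380) = (-17821 - 4752)*(-1/32380) = -22573*(-1/32380) = 22573/32380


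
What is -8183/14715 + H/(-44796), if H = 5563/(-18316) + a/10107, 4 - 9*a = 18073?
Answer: -7539688787243729/13558445305805520 ≈ -0.55609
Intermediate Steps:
a = -6023/3 (a = 4/9 - ⅑*18073 = 4/9 - 18073/9 = -6023/3 ≈ -2007.7)
H = -278992991/555359436 (H = 5563/(-18316) - 6023/3/10107 = 5563*(-1/18316) - 6023/3*1/10107 = -5563/18316 - 6023/30321 = -278992991/555359436 ≈ -0.50237)
-8183/14715 + H/(-44796) = -8183/14715 - 278992991/555359436/(-44796) = -8183*1/14715 - 278992991/555359436*(-1/44796) = -8183/14715 + 278992991/24877881295056 = -7539688787243729/13558445305805520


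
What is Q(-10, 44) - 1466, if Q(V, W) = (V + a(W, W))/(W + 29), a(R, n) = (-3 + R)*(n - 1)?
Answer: -105265/73 ≈ -1442.0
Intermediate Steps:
a(R, n) = (-1 + n)*(-3 + R) (a(R, n) = (-3 + R)*(-1 + n) = (-1 + n)*(-3 + R))
Q(V, W) = (3 + V + W**2 - 4*W)/(29 + W) (Q(V, W) = (V + (3 - W - 3*W + W*W))/(W + 29) = (V + (3 - W - 3*W + W**2))/(29 + W) = (V + (3 + W**2 - 4*W))/(29 + W) = (3 + V + W**2 - 4*W)/(29 + W))
Q(-10, 44) - 1466 = (3 - 10 + 44**2 - 4*44)/(29 + 44) - 1466 = (3 - 10 + 1936 - 176)/73 - 1466 = (1/73)*1753 - 1466 = 1753/73 - 1466 = -105265/73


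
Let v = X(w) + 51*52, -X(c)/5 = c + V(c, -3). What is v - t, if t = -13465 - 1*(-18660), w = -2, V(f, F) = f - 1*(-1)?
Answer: -2528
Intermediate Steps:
V(f, F) = 1 + f (V(f, F) = f + 1 = 1 + f)
t = 5195 (t = -13465 + 18660 = 5195)
X(c) = -5 - 10*c (X(c) = -5*(c + (1 + c)) = -5*(1 + 2*c) = -5 - 10*c)
v = 2667 (v = (-5 - 10*(-2)) + 51*52 = (-5 + 20) + 2652 = 15 + 2652 = 2667)
v - t = 2667 - 1*5195 = 2667 - 5195 = -2528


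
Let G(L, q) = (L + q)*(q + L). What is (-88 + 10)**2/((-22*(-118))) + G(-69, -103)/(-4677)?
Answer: -12086299/3035373 ≈ -3.9818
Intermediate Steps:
G(L, q) = (L + q)**2 (G(L, q) = (L + q)*(L + q) = (L + q)**2)
(-88 + 10)**2/((-22*(-118))) + G(-69, -103)/(-4677) = (-88 + 10)**2/((-22*(-118))) + (-69 - 103)**2/(-4677) = (-78)**2/2596 + (-172)**2*(-1/4677) = 6084*(1/2596) + 29584*(-1/4677) = 1521/649 - 29584/4677 = -12086299/3035373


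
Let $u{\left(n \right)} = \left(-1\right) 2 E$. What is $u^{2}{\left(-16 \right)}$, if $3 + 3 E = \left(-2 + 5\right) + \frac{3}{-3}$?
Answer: $\frac{4}{9} \approx 0.44444$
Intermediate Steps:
$E = - \frac{1}{3}$ ($E = -1 + \frac{\left(-2 + 5\right) + \frac{3}{-3}}{3} = -1 + \frac{3 + 3 \left(- \frac{1}{3}\right)}{3} = -1 + \frac{3 - 1}{3} = -1 + \frac{1}{3} \cdot 2 = -1 + \frac{2}{3} = - \frac{1}{3} \approx -0.33333$)
$u{\left(n \right)} = \frac{2}{3}$ ($u{\left(n \right)} = \left(-1\right) 2 \left(- \frac{1}{3}\right) = \left(-2\right) \left(- \frac{1}{3}\right) = \frac{2}{3}$)
$u^{2}{\left(-16 \right)} = \left(\frac{2}{3}\right)^{2} = \frac{4}{9}$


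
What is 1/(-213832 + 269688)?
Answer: 1/55856 ≈ 1.7903e-5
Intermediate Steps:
1/(-213832 + 269688) = 1/55856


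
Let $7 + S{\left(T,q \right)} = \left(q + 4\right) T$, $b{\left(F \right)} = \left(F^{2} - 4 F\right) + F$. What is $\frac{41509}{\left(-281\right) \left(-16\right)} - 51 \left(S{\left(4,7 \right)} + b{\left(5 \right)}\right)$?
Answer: $- \frac{10735403}{4496} \approx -2387.8$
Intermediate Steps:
$b{\left(F \right)} = F^{2} - 3 F$
$S{\left(T,q \right)} = -7 + T \left(4 + q\right)$ ($S{\left(T,q \right)} = -7 + \left(q + 4\right) T = -7 + \left(4 + q\right) T = -7 + T \left(4 + q\right)$)
$\frac{41509}{\left(-281\right) \left(-16\right)} - 51 \left(S{\left(4,7 \right)} + b{\left(5 \right)}\right) = \frac{41509}{\left(-281\right) \left(-16\right)} - 51 \left(\left(-7 + 4 \cdot 4 + 4 \cdot 7\right) + 5 \left(-3 + 5\right)\right) = \frac{41509}{4496} - 51 \left(\left(-7 + 16 + 28\right) + 5 \cdot 2\right) = 41509 \cdot \frac{1}{4496} - 51 \left(37 + 10\right) = \frac{41509}{4496} - 2397 = - \frac{10735403}{4496}$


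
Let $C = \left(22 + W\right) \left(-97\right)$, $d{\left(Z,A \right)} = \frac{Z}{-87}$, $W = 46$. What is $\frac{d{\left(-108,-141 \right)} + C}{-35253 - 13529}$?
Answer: $\frac{95624}{707339} \approx 0.13519$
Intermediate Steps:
$d{\left(Z,A \right)} = - \frac{Z}{87}$ ($d{\left(Z,A \right)} = Z \left(- \frac{1}{87}\right) = - \frac{Z}{87}$)
$C = -6596$ ($C = \left(22 + 46\right) \left(-97\right) = 68 \left(-97\right) = -6596$)
$\frac{d{\left(-108,-141 \right)} + C}{-35253 - 13529} = \frac{\left(- \frac{1}{87}\right) \left(-108\right) - 6596}{-35253 - 13529} = \frac{\frac{36}{29} - 6596}{-48782} = \left(- \frac{191248}{29}\right) \left(- \frac{1}{48782}\right) = \frac{95624}{707339}$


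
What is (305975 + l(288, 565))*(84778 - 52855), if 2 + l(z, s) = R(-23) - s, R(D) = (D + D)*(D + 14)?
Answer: 9762755706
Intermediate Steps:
R(D) = 2*D*(14 + D) (R(D) = (2*D)*(14 + D) = 2*D*(14 + D))
l(z, s) = 412 - s (l(z, s) = -2 + (2*(-23)*(14 - 23) - s) = -2 + (2*(-23)*(-9) - s) = -2 + (414 - s) = 412 - s)
(305975 + l(288, 565))*(84778 - 52855) = (305975 + (412 - 1*565))*(84778 - 52855) = (305975 + (412 - 565))*31923 = (305975 - 153)*31923 = 305822*31923 = 9762755706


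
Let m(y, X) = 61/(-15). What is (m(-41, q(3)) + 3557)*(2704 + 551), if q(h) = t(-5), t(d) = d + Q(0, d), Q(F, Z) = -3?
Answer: 11564798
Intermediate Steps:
t(d) = -3 + d (t(d) = d - 3 = -3 + d)
q(h) = -8 (q(h) = -3 - 5 = -8)
m(y, X) = -61/15 (m(y, X) = 61*(-1/15) = -61/15)
(m(-41, q(3)) + 3557)*(2704 + 551) = (-61/15 + 3557)*(2704 + 551) = (53294/15)*3255 = 11564798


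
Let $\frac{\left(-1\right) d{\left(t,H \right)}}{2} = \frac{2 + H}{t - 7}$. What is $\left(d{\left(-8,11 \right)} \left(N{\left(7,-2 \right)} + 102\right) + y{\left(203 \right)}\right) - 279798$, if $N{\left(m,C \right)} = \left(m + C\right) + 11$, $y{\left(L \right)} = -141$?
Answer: $- \frac{4196017}{15} \approx -2.7973 \cdot 10^{5}$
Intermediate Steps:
$d{\left(t,H \right)} = - \frac{2 \left(2 + H\right)}{-7 + t}$ ($d{\left(t,H \right)} = - 2 \frac{2 + H}{t - 7} = - 2 \frac{2 + H}{-7 + t} = - \frac{2 \left(2 + H\right)}{-7 + t}$)
$N{\left(m,C \right)} = 11 + C + m$ ($N{\left(m,C \right)} = \left(C + m\right) + 11 = 11 + C + m$)
$\left(d{\left(-8,11 \right)} \left(N{\left(7,-2 \right)} + 102\right) + y{\left(203 \right)}\right) - 279798 = \left(\frac{2 \left(-2 - 11\right)}{-7 - 8} \left(\left(11 - 2 + 7\right) + 102\right) - 141\right) - 279798 = \left(\frac{2 \left(-2 - 11\right)}{-15} \left(16 + 102\right) - 141\right) - 279798 = \left(2 \left(- \frac{1}{15}\right) \left(-13\right) 118 - 141\right) - 279798 = \left(\frac{26}{15} \cdot 118 - 141\right) - 279798 = \left(\frac{3068}{15} - 141\right) - 279798 = \frac{953}{15} - 279798 = - \frac{4196017}{15}$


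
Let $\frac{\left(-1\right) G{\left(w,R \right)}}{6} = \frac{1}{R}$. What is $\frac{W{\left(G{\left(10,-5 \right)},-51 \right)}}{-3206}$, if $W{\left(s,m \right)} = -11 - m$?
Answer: $- \frac{20}{1603} \approx -0.012477$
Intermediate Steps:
$G{\left(w,R \right)} = - \frac{6}{R}$
$\frac{W{\left(G{\left(10,-5 \right)},-51 \right)}}{-3206} = \frac{-11 - -51}{-3206} = \left(-11 + 51\right) \left(- \frac{1}{3206}\right) = 40 \left(- \frac{1}{3206}\right) = - \frac{20}{1603}$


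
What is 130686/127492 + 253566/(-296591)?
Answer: 3216327477/18906489886 ≈ 0.17012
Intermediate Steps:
130686/127492 + 253566/(-296591) = 130686*(1/127492) + 253566*(-1/296591) = 65343/63746 - 253566/296591 = 3216327477/18906489886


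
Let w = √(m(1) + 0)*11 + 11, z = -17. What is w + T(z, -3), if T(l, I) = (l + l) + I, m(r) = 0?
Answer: -26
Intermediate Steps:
T(l, I) = I + 2*l (T(l, I) = 2*l + I = I + 2*l)
w = 11 (w = √(0 + 0)*11 + 11 = √0*11 + 11 = 0*11 + 11 = 0 + 11 = 11)
w + T(z, -3) = 11 + (-3 + 2*(-17)) = 11 + (-3 - 34) = 11 - 37 = -26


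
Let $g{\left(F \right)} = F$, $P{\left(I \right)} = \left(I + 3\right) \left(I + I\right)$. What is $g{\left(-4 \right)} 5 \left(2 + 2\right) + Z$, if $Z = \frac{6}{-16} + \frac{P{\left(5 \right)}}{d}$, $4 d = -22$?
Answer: $- \frac{8353}{88} \approx -94.92$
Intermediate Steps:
$d = - \frac{11}{2}$ ($d = \frac{1}{4} \left(-22\right) = - \frac{11}{2} \approx -5.5$)
$P{\left(I \right)} = 2 I \left(3 + I\right)$ ($P{\left(I \right)} = \left(3 + I\right) 2 I = 2 I \left(3 + I\right)$)
$Z = - \frac{1313}{88}$ ($Z = \frac{6}{-16} + \frac{2 \cdot 5 \left(3 + 5\right)}{- \frac{11}{2}} = 6 \left(- \frac{1}{16}\right) + 2 \cdot 5 \cdot 8 \left(- \frac{2}{11}\right) = - \frac{3}{8} + 80 \left(- \frac{2}{11}\right) = - \frac{3}{8} - \frac{160}{11} = - \frac{1313}{88} \approx -14.92$)
$g{\left(-4 \right)} 5 \left(2 + 2\right) + Z = - 4 \cdot 5 \left(2 + 2\right) - \frac{1313}{88} = - 4 \cdot 5 \cdot 4 - \frac{1313}{88} = \left(-4\right) 20 - \frac{1313}{88} = -80 - \frac{1313}{88} = - \frac{8353}{88}$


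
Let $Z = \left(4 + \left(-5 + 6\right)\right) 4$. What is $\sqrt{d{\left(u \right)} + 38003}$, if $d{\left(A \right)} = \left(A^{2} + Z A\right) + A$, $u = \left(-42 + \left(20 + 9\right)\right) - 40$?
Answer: $3 \sqrt{4411} \approx 199.25$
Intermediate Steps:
$Z = 20$ ($Z = \left(4 + 1\right) 4 = 5 \cdot 4 = 20$)
$u = -53$ ($u = \left(-42 + 29\right) - 40 = -13 - 40 = -53$)
$d{\left(A \right)} = A^{2} + 21 A$ ($d{\left(A \right)} = \left(A^{2} + 20 A\right) + A = A^{2} + 21 A$)
$\sqrt{d{\left(u \right)} + 38003} = \sqrt{- 53 \left(21 - 53\right) + 38003} = \sqrt{\left(-53\right) \left(-32\right) + 38003} = \sqrt{1696 + 38003} = \sqrt{39699} = 3 \sqrt{4411}$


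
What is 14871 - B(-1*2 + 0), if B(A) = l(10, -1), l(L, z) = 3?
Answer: 14868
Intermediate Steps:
B(A) = 3
14871 - B(-1*2 + 0) = 14871 - 1*3 = 14871 - 3 = 14868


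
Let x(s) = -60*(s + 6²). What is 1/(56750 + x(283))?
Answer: 1/37610 ≈ 2.6589e-5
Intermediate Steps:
x(s) = -2160 - 60*s (x(s) = -60*(s + 36) = -60*(36 + s) = -2160 - 60*s)
1/(56750 + x(283)) = 1/(56750 + (-2160 - 60*283)) = 1/(56750 + (-2160 - 16980)) = 1/(56750 - 19140) = 1/37610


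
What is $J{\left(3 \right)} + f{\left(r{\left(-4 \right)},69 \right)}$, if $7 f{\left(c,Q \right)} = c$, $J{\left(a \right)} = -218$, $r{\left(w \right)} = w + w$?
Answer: $- \frac{1534}{7} \approx -219.14$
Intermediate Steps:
$r{\left(w \right)} = 2 w$
$f{\left(c,Q \right)} = \frac{c}{7}$
$J{\left(3 \right)} + f{\left(r{\left(-4 \right)},69 \right)} = -218 + \frac{2 \left(-4\right)}{7} = -218 + \frac{1}{7} \left(-8\right) = -218 - \frac{8}{7} = - \frac{1534}{7}$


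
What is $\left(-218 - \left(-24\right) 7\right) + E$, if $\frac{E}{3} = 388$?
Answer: $1114$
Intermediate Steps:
$E = 1164$ ($E = 3 \cdot 388 = 1164$)
$\left(-218 - \left(-24\right) 7\right) + E = \left(-218 - \left(-24\right) 7\right) + 1164 = \left(-218 - -168\right) + 1164 = \left(-218 + 168\right) + 1164 = -50 + 1164 = 1114$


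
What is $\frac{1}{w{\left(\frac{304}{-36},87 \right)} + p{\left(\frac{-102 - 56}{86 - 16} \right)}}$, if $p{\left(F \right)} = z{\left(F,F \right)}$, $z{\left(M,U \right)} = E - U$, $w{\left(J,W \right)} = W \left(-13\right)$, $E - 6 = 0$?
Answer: $- \frac{35}{39296} \approx -0.00089068$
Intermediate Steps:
$E = 6$ ($E = 6 + 0 = 6$)
$w{\left(J,W \right)} = - 13 W$
$z{\left(M,U \right)} = 6 - U$
$p{\left(F \right)} = 6 - F$
$\frac{1}{w{\left(\frac{304}{-36},87 \right)} + p{\left(\frac{-102 - 56}{86 - 16} \right)}} = \frac{1}{\left(-13\right) 87 + \left(6 - \frac{-102 - 56}{86 - 16}\right)} = \frac{1}{-1131 + \left(6 - - \frac{158}{70}\right)} = \frac{1}{-1131 + \left(6 - \left(-158\right) \frac{1}{70}\right)} = \frac{1}{-1131 + \left(6 - - \frac{79}{35}\right)} = \frac{1}{-1131 + \left(6 + \frac{79}{35}\right)} = \frac{1}{-1131 + \frac{289}{35}} = \frac{1}{- \frac{39296}{35}} = - \frac{35}{39296}$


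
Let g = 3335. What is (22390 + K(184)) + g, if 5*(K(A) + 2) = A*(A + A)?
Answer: 196327/5 ≈ 39265.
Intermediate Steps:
K(A) = -2 + 2*A²/5 (K(A) = -2 + (A*(A + A))/5 = -2 + (A*(2*A))/5 = -2 + (2*A²)/5 = -2 + 2*A²/5)
(22390 + K(184)) + g = (22390 + (-2 + (⅖)*184²)) + 3335 = (22390 + (-2 + (⅖)*33856)) + 3335 = (22390 + (-2 + 67712/5)) + 3335 = (22390 + 67702/5) + 3335 = 179652/5 + 3335 = 196327/5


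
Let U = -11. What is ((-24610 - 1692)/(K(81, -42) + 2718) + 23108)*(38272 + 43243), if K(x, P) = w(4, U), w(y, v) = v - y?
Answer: 299374012490/159 ≈ 1.8829e+9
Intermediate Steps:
K(x, P) = -15 (K(x, P) = -11 - 1*4 = -11 - 4 = -15)
((-24610 - 1692)/(K(81, -42) + 2718) + 23108)*(38272 + 43243) = ((-24610 - 1692)/(-15 + 2718) + 23108)*(38272 + 43243) = (-26302/2703 + 23108)*81515 = (62434622/2703)*81515 = 299374012490/159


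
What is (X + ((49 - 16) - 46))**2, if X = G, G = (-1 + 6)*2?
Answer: 9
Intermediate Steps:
G = 10 (G = 5*2 = 10)
X = 10
(X + ((49 - 16) - 46))**2 = (10 + ((49 - 16) - 46))**2 = (10 + (33 - 46))**2 = (10 - 13)**2 = (-3)**2 = 9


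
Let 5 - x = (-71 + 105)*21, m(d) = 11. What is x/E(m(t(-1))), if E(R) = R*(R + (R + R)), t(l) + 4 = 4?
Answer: -709/363 ≈ -1.9532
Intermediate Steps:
t(l) = 0 (t(l) = -4 + 4 = 0)
E(R) = 3*R² (E(R) = R*(R + 2*R) = R*(3*R) = 3*R²)
x = -709 (x = 5 - (-71 + 105)*21 = 5 - 34*21 = 5 - 1*714 = 5 - 714 = -709)
x/E(m(t(-1))) = -709/(3*11²) = -709/(3*121) = -709/363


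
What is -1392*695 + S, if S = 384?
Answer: -967056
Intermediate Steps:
-1392*695 + S = -1392*695 + 384 = -967440 + 384 = -967056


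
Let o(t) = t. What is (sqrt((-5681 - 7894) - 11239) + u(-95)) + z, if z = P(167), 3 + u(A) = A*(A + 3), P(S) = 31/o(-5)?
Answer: 43654/5 + I*sqrt(24814) ≈ 8730.8 + 157.52*I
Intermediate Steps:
P(S) = -31/5 (P(S) = 31/(-5) = 31*(-1/5) = -31/5)
u(A) = -3 + A*(3 + A) (u(A) = -3 + A*(A + 3) = -3 + A*(3 + A))
z = -31/5 ≈ -6.2000
(sqrt((-5681 - 7894) - 11239) + u(-95)) + z = (sqrt((-5681 - 7894) - 11239) + (-3 + (-95)**2 + 3*(-95))) - 31/5 = (sqrt(-13575 - 11239) + (-3 + 9025 - 285)) - 31/5 = (sqrt(-24814) + 8737) - 31/5 = (I*sqrt(24814) + 8737) - 31/5 = (8737 + I*sqrt(24814)) - 31/5 = 43654/5 + I*sqrt(24814)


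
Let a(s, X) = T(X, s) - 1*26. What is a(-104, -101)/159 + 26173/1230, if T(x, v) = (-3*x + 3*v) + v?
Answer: 443393/21730 ≈ 20.405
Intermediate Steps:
T(x, v) = -3*x + 4*v
a(s, X) = -26 - 3*X + 4*s (a(s, X) = (-3*X + 4*s) - 1*26 = (-3*X + 4*s) - 26 = -26 - 3*X + 4*s)
a(-104, -101)/159 + 26173/1230 = (-26 - 3*(-101) + 4*(-104))/159 + 26173/1230 = (-26 + 303 - 416)*(1/159) + 26173*(1/1230) = -139*1/159 + 26173/1230 = -139/159 + 26173/1230 = 443393/21730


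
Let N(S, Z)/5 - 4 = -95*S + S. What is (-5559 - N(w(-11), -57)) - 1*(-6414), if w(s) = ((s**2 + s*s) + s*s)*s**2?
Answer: 20644645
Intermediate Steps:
w(s) = 3*s**4 (w(s) = ((s**2 + s**2) + s**2)*s**2 = (2*s**2 + s**2)*s**2 = (3*s**2)*s**2 = 3*s**4)
N(S, Z) = 20 - 470*S (N(S, Z) = 20 + 5*(-95*S + S) = 20 + 5*(-94*S) = 20 - 470*S)
(-5559 - N(w(-11), -57)) - 1*(-6414) = (-5559 - (20 - 1410*(-11)**4)) - 1*(-6414) = (-5559 - (20 - 1410*14641)) + 6414 = (-5559 - (20 - 470*43923)) + 6414 = (-5559 - (20 - 20643810)) + 6414 = (-5559 - 1*(-20643790)) + 6414 = (-5559 + 20643790) + 6414 = 20638231 + 6414 = 20644645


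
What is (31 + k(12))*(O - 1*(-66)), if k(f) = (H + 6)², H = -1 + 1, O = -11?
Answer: 3685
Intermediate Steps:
H = 0
k(f) = 36 (k(f) = (0 + 6)² = 6² = 36)
(31 + k(12))*(O - 1*(-66)) = (31 + 36)*(-11 - 1*(-66)) = 67*(-11 + 66) = 67*55 = 3685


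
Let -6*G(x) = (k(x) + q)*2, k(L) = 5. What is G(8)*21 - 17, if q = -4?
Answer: -24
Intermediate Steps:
G(x) = -1/3 (G(x) = -(5 - 4)*2/6 = -2/6 = -1/6*2 = -1/3)
G(8)*21 - 17 = -1/3*21 - 17 = -7 - 17 = -24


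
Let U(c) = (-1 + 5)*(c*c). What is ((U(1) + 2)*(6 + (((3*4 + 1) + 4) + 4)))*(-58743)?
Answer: -9516366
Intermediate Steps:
U(c) = 4*c²
((U(1) + 2)*(6 + (((3*4 + 1) + 4) + 4)))*(-58743) = ((4*1² + 2)*(6 + (((3*4 + 1) + 4) + 4)))*(-58743) = ((4*1 + 2)*(6 + (((12 + 1) + 4) + 4)))*(-58743) = ((4 + 2)*(6 + ((13 + 4) + 4)))*(-58743) = (6*(6 + (17 + 4)))*(-58743) = (6*(6 + 21))*(-58743) = (6*27)*(-58743) = 162*(-58743) = -9516366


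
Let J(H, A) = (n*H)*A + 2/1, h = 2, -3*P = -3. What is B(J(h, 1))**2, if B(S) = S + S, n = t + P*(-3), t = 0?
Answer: 64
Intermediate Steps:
P = 1 (P = -1/3*(-3) = 1)
n = -3 (n = 0 + 1*(-3) = 0 - 3 = -3)
J(H, A) = 2 - 3*A*H (J(H, A) = (-3*H)*A + 2/1 = -3*A*H + 2*1 = -3*A*H + 2 = 2 - 3*A*H)
B(S) = 2*S
B(J(h, 1))**2 = (2*(2 - 3*1*2))**2 = (2*(2 - 6))**2 = (2*(-4))**2 = (-8)**2 = 64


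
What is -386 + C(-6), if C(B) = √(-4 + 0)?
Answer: -386 + 2*I ≈ -386.0 + 2.0*I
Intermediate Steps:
C(B) = 2*I (C(B) = √(-4) = 2*I)
-386 + C(-6) = -386 + 2*I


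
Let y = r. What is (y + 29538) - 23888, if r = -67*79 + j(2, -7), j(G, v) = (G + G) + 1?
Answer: 362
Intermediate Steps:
j(G, v) = 1 + 2*G (j(G, v) = 2*G + 1 = 1 + 2*G)
r = -5288 (r = -67*79 + (1 + 2*2) = -5293 + (1 + 4) = -5293 + 5 = -5288)
y = -5288
(y + 29538) - 23888 = (-5288 + 29538) - 23888 = 24250 - 23888 = 362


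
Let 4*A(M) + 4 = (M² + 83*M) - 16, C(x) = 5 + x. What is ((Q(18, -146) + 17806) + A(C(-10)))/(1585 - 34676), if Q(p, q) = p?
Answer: -35443/66182 ≈ -0.53554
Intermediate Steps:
A(M) = -5 + M²/4 + 83*M/4 (A(M) = -1 + ((M² + 83*M) - 16)/4 = -1 + (-16 + M² + 83*M)/4 = -1 + (-4 + M²/4 + 83*M/4) = -5 + M²/4 + 83*M/4)
((Q(18, -146) + 17806) + A(C(-10)))/(1585 - 34676) = ((18 + 17806) + (-5 + (5 - 10)²/4 + 83*(5 - 10)/4))/(1585 - 34676) = (17824 + (-5 + (¼)*(-5)² + (83/4)*(-5)))/(-33091) = (17824 + (-5 + (¼)*25 - 415/4))*(-1/33091) = (17824 + (-5 + 25/4 - 415/4))*(-1/33091) = (17824 - 205/2)*(-1/33091) = (35443/2)*(-1/33091) = -35443/66182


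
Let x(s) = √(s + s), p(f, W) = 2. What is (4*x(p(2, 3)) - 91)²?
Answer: 6889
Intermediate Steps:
x(s) = √2*√s (x(s) = √(2*s) = √2*√s)
(4*x(p(2, 3)) - 91)² = (4*(√2*√2) - 91)² = (4*2 - 91)² = (8 - 91)² = (-83)² = 6889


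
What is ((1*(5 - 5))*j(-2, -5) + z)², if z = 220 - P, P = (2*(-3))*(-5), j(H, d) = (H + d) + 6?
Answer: 36100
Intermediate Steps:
j(H, d) = 6 + H + d
P = 30 (P = -6*(-5) = 30)
z = 190 (z = 220 - 1*30 = 220 - 30 = 190)
((1*(5 - 5))*j(-2, -5) + z)² = ((1*(5 - 5))*(6 - 2 - 5) + 190)² = ((1*0)*(-1) + 190)² = (0*(-1) + 190)² = (0 + 190)² = 190² = 36100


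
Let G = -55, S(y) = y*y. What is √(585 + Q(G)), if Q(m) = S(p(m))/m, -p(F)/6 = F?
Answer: 3*I*√155 ≈ 37.35*I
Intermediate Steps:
p(F) = -6*F
S(y) = y²
Q(m) = 36*m (Q(m) = (-6*m)²/m = (36*m²)/m = 36*m)
√(585 + Q(G)) = √(585 + 36*(-55)) = √(585 - 1980) = √(-1395) = 3*I*√155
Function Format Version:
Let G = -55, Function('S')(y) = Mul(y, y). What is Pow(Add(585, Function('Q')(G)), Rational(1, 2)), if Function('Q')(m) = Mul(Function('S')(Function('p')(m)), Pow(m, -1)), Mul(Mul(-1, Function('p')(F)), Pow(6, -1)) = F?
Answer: Mul(3, I, Pow(155, Rational(1, 2))) ≈ Mul(37.350, I)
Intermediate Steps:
Function('p')(F) = Mul(-6, F)
Function('S')(y) = Pow(y, 2)
Function('Q')(m) = Mul(36, m) (Function('Q')(m) = Mul(Pow(Mul(-6, m), 2), Pow(m, -1)) = Mul(Mul(36, Pow(m, 2)), Pow(m, -1)) = Mul(36, m))
Pow(Add(585, Function('Q')(G)), Rational(1, 2)) = Pow(Add(585, Mul(36, -55)), Rational(1, 2)) = Pow(Add(585, -1980), Rational(1, 2)) = Pow(-1395, Rational(1, 2)) = Mul(3, I, Pow(155, Rational(1, 2)))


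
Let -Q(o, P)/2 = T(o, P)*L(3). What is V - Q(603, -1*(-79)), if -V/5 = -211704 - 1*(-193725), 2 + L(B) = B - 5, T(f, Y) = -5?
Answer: 89935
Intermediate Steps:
L(B) = -7 + B (L(B) = -2 + (B - 5) = -2 + (-5 + B) = -7 + B)
V = 89895 (V = -5*(-211704 - 1*(-193725)) = -5*(-211704 + 193725) = -5*(-17979) = 89895)
Q(o, P) = -40 (Q(o, P) = -(-10)*(-7 + 3) = -(-10)*(-4) = -2*20 = -40)
V - Q(603, -1*(-79)) = 89895 - 1*(-40) = 89895 + 40 = 89935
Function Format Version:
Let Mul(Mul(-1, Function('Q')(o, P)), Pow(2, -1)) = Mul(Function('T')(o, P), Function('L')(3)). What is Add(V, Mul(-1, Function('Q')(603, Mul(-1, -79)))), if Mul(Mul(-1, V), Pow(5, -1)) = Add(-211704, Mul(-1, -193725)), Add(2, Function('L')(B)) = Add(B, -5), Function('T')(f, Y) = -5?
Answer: 89935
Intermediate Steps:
Function('L')(B) = Add(-7, B) (Function('L')(B) = Add(-2, Add(B, -5)) = Add(-2, Add(-5, B)) = Add(-7, B))
V = 89895 (V = Mul(-5, Add(-211704, Mul(-1, -193725))) = Mul(-5, Add(-211704, 193725)) = Mul(-5, -17979) = 89895)
Function('Q')(o, P) = -40 (Function('Q')(o, P) = Mul(-2, Mul(-5, Add(-7, 3))) = Mul(-2, Mul(-5, -4)) = Mul(-2, 20) = -40)
Add(V, Mul(-1, Function('Q')(603, Mul(-1, -79)))) = Add(89895, Mul(-1, -40)) = Add(89895, 40) = 89935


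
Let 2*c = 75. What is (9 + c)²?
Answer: 8649/4 ≈ 2162.3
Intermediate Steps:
c = 75/2 (c = (½)*75 = 75/2 ≈ 37.500)
(9 + c)² = (9 + 75/2)² = (93/2)² = 8649/4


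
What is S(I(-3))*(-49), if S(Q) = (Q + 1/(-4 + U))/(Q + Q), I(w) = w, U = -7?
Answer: -833/33 ≈ -25.242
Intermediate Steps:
S(Q) = (-1/11 + Q)/(2*Q) (S(Q) = (Q + 1/(-4 - 7))/(Q + Q) = (Q + 1/(-11))/((2*Q)) = (Q - 1/11)*(1/(2*Q)) = (-1/11 + Q)*(1/(2*Q)) = (-1/11 + Q)/(2*Q))
S(I(-3))*(-49) = ((1/22)*(-1 + 11*(-3))/(-3))*(-49) = ((1/22)*(-1/3)*(-1 - 33))*(-49) = ((1/22)*(-1/3)*(-34))*(-49) = (17/33)*(-49) = -833/33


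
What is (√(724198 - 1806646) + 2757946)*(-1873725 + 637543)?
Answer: -3409323202172 - 14834184*I*√7517 ≈ -3.4093e+12 - 1.2861e+9*I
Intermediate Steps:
(√(724198 - 1806646) + 2757946)*(-1873725 + 637543) = (√(-1082448) + 2757946)*(-1236182) = (12*I*√7517 + 2757946)*(-1236182) = (2757946 + 12*I*√7517)*(-1236182) = -3409323202172 - 14834184*I*√7517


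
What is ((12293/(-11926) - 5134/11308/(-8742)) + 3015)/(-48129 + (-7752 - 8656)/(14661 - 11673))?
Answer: -221192085830787231/3532540495848626020 ≈ -0.062616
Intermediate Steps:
((12293/(-11926) - 5134/11308/(-8742)) + 3015)/(-48129 + (-7752 - 8656)/(14661 - 11673)) = ((12293*(-1/11926) - 5134*1/11308*(-1/8742)) + 3015)/(-48129 - 16408/2988) = ((-12293/11926 - 2567/5654*(-1/8742)) + 3015)/(-48129 - 16408*1/2988) = ((-12293/11926 + 2567/49427268) + 3015)/(-48129 - 4102/747) = (-303789395741/294734799084 + 3015)/(-35956465/747) = (888321629842519/294734799084)*(-747/35956465) = -221192085830787231/3532540495848626020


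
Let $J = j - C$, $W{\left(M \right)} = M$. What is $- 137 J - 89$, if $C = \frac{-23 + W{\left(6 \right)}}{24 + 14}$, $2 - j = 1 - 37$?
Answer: $- \frac{203539}{38} \approx -5356.3$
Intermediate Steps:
$j = 38$ ($j = 2 - \left(1 - 37\right) = 2 - -36 = 2 + 36 = 38$)
$C = - \frac{17}{38}$ ($C = \frac{-23 + 6}{24 + 14} = - \frac{17}{38} \approx -0.44737$)
$J = \frac{1461}{38}$ ($J = 38 - - \frac{17}{38} = 38 + \frac{17}{38} = \frac{1461}{38} \approx 38.447$)
$- 137 J - 89 = \left(-137\right) \frac{1461}{38} - 89 = - \frac{200157}{38} - 89 = - \frac{203539}{38}$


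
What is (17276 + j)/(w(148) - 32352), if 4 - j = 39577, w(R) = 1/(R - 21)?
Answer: 2831719/4108703 ≈ 0.68920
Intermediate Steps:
w(R) = 1/(-21 + R)
j = -39573 (j = 4 - 1*39577 = 4 - 39577 = -39573)
(17276 + j)/(w(148) - 32352) = (17276 - 39573)/(1/(-21 + 148) - 32352) = -22297/(1/127 - 32352) = -22297/(-4108703/127) = -22297*(-127/4108703) = 2831719/4108703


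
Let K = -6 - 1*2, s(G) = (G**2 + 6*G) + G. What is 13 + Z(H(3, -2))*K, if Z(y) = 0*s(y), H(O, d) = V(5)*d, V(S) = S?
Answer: 13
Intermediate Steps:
H(O, d) = 5*d
s(G) = G**2 + 7*G
K = -8 (K = -6 - 2 = -8)
Z(y) = 0 (Z(y) = 0*(y*(7 + y)) = 0)
13 + Z(H(3, -2))*K = 13 + 0*(-8) = 13 + 0 = 13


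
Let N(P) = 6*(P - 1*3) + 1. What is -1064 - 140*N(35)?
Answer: -28084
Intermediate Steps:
N(P) = -17 + 6*P (N(P) = 6*(P - 3) + 1 = 6*(-3 + P) + 1 = (-18 + 6*P) + 1 = -17 + 6*P)
-1064 - 140*N(35) = -1064 - 140*(-17 + 6*35) = -1064 - 140*(-17 + 210) = -1064 - 140*193 = -1064 - 27020 = -28084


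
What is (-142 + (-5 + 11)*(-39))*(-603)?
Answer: 226728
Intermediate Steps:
(-142 + (-5 + 11)*(-39))*(-603) = (-142 + 6*(-39))*(-603) = (-142 - 234)*(-603) = -376*(-603) = 226728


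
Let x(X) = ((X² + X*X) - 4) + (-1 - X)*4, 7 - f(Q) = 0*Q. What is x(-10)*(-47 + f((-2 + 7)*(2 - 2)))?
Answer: -9280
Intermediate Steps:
f(Q) = 7 (f(Q) = 7 - 0*Q = 7 - 1*0 = 7 + 0 = 7)
x(X) = -8 - 4*X + 2*X² (x(X) = ((X² + X²) - 4) + (-4 - 4*X) = (2*X² - 4) + (-4 - 4*X) = (-4 + 2*X²) + (-4 - 4*X) = -8 - 4*X + 2*X²)
x(-10)*(-47 + f((-2 + 7)*(2 - 2))) = (-8 - 4*(-10) + 2*(-10)²)*(-47 + 7) = (-8 + 40 + 2*100)*(-40) = (-8 + 40 + 200)*(-40) = 232*(-40) = -9280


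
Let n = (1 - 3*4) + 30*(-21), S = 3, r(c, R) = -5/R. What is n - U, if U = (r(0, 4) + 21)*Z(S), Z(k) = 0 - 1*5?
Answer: -2169/4 ≈ -542.25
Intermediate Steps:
Z(k) = -5 (Z(k) = 0 - 5 = -5)
n = -641 (n = (1 - 12) - 630 = -11 - 630 = -641)
U = -395/4 (U = (-5/4 + 21)*(-5) = (79/4)*(-5) = -395/4 ≈ -98.750)
n - U = -641 - 1*(-395/4) = -641 + 395/4 = -2169/4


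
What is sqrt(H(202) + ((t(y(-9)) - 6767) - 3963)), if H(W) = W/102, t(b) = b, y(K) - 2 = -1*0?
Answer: I*sqrt(27898377)/51 ≈ 103.57*I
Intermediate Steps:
y(K) = 2 (y(K) = 2 - 1*0 = 2 + 0 = 2)
H(W) = W/102 (H(W) = W*(1/102) = W/102)
sqrt(H(202) + ((t(y(-9)) - 6767) - 3963)) = sqrt((1/102)*202 + ((2 - 6767) - 3963)) = sqrt(101/51 + (-6765 - 3963)) = sqrt(101/51 - 10728) = sqrt(-547027/51) = I*sqrt(27898377)/51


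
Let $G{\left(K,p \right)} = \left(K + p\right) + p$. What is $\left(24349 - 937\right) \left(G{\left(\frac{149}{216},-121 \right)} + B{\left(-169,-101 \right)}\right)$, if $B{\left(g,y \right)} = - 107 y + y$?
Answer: $\frac{4409987723}{18} \approx 2.45 \cdot 10^{8}$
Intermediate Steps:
$G{\left(K,p \right)} = K + 2 p$
$B{\left(g,y \right)} = - 106 y$
$\left(24349 - 937\right) \left(G{\left(\frac{149}{216},-121 \right)} + B{\left(-169,-101 \right)}\right) = \left(24349 - 937\right) \left(\left(\frac{149}{216} + 2 \left(-121\right)\right) - -10706\right) = 23412 \left(\left(149 \cdot \frac{1}{216} - 242\right) + 10706\right) = 23412 \left(\left(\frac{149}{216} - 242\right) + 10706\right) = 23412 \left(- \frac{52123}{216} + 10706\right) = 23412 \cdot \frac{2260373}{216} = \frac{4409987723}{18}$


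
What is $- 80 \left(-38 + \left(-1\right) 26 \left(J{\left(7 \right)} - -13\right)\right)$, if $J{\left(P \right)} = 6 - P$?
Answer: $28000$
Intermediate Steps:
$- 80 \left(-38 + \left(-1\right) 26 \left(J{\left(7 \right)} - -13\right)\right) = - 80 \left(-38 + \left(-1\right) 26 \left(\left(6 - 7\right) - -13\right)\right) = - 80 \left(-38 - 26 \left(\left(6 - 7\right) + 13\right)\right) = - 80 \left(-38 - 26 \left(-1 + 13\right)\right) = - 80 \left(-38 - 312\right) = \left(-80\right) \left(-350\right) = 28000$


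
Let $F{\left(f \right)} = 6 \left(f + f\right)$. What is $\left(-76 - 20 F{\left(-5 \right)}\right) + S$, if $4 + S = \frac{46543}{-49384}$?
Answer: $\frac{55263537}{49384} \approx 1119.1$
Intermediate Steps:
$F{\left(f \right)} = 12 f$ ($F{\left(f \right)} = 6 \cdot 2 f = 12 f$)
$S = - \frac{244079}{49384}$ ($S = -4 + \frac{46543}{-49384} = -4 + 46543 \left(- \frac{1}{49384}\right) = -4 - \frac{46543}{49384} = - \frac{244079}{49384} \approx -4.9425$)
$\left(-76 - 20 F{\left(-5 \right)}\right) + S = \left(-76 - 20 \cdot 12 \left(-5\right)\right) - \frac{244079}{49384} = \left(-76 - -1200\right) - \frac{244079}{49384} = \left(-76 + 1200\right) - \frac{244079}{49384} = 1124 - \frac{244079}{49384} = \frac{55263537}{49384}$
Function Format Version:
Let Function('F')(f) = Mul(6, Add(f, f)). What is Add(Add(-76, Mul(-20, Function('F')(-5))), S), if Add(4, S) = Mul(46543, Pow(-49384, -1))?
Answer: Rational(55263537, 49384) ≈ 1119.1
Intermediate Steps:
Function('F')(f) = Mul(12, f) (Function('F')(f) = Mul(6, Mul(2, f)) = Mul(12, f))
S = Rational(-244079, 49384) (S = Add(-4, Mul(46543, Pow(-49384, -1))) = Add(-4, Mul(46543, Rational(-1, 49384))) = Add(-4, Rational(-46543, 49384)) = Rational(-244079, 49384) ≈ -4.9425)
Add(Add(-76, Mul(-20, Function('F')(-5))), S) = Add(Add(-76, Mul(-20, Mul(12, -5))), Rational(-244079, 49384)) = Add(Add(-76, Mul(-20, -60)), Rational(-244079, 49384)) = Add(Add(-76, 1200), Rational(-244079, 49384)) = Add(1124, Rational(-244079, 49384)) = Rational(55263537, 49384)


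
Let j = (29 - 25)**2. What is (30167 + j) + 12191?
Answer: 42374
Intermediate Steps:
j = 16 (j = 4**2 = 16)
(30167 + j) + 12191 = (30167 + 16) + 12191 = 30183 + 12191 = 42374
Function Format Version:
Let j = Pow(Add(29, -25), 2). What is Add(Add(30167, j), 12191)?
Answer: 42374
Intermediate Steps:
j = 16 (j = Pow(4, 2) = 16)
Add(Add(30167, j), 12191) = Add(Add(30167, 16), 12191) = Add(30183, 12191) = 42374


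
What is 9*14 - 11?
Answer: 115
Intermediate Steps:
9*14 - 11 = 126 - 11 = 115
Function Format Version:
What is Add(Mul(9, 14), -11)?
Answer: 115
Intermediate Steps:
Add(Mul(9, 14), -11) = Add(126, -11) = 115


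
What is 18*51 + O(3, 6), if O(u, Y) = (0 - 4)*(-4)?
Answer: 934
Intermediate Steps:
O(u, Y) = 16 (O(u, Y) = -4*(-4) = 16)
18*51 + O(3, 6) = 18*51 + 16 = 918 + 16 = 934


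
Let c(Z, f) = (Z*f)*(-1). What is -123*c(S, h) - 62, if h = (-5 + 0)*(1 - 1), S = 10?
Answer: -62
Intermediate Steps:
h = 0 (h = -5*0 = 0)
c(Z, f) = -Z*f
-123*c(S, h) - 62 = -(-123)*10*0 - 62 = -123*0 - 62 = 0 - 62 = -62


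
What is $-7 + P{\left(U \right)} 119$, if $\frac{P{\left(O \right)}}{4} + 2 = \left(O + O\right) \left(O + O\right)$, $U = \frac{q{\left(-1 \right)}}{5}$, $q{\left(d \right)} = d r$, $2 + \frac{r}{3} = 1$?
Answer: $- \frac{6839}{25} \approx -273.56$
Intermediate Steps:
$r = -3$ ($r = -6 + 3 \cdot 1 = -6 + 3 = -3$)
$q{\left(d \right)} = - 3 d$ ($q{\left(d \right)} = d \left(-3\right) = - 3 d$)
$U = \frac{3}{5}$ ($U = \frac{\left(-3\right) \left(-1\right)}{5} = 3 \cdot \frac{1}{5} = \frac{3}{5} \approx 0.6$)
$P{\left(O \right)} = -8 + 16 O^{2}$ ($P{\left(O \right)} = -8 + 4 \left(O + O\right) \left(O + O\right) = -8 + 4 \cdot 2 O 2 O = -8 + 4 \cdot 4 O^{2} = -8 + 16 O^{2}$)
$-7 + P{\left(U \right)} 119 = -7 + \left(-8 + 16 \left(\frac{3}{5}\right)^{2}\right) 119 = -7 + \left(-8 + 16 \cdot \frac{9}{25}\right) 119 = -7 + \left(-8 + \frac{144}{25}\right) 119 = -7 - \frac{6664}{25} = - \frac{6839}{25}$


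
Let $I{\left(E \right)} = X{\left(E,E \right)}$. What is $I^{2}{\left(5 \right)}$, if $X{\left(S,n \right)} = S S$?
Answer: $625$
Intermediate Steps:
$X{\left(S,n \right)} = S^{2}$
$I{\left(E \right)} = E^{2}$
$I^{2}{\left(5 \right)} = \left(5^{2}\right)^{2} = 25^{2} = 625$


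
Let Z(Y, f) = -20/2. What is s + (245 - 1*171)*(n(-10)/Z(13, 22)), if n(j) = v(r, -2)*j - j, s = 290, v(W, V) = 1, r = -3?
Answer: 290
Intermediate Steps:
Z(Y, f) = -10 (Z(Y, f) = -20*½ = -10)
n(j) = 0 (n(j) = 1*j - j = j - j = 0)
s + (245 - 1*171)*(n(-10)/Z(13, 22)) = 290 + (245 - 1*171)*(0/(-10)) = 290 + (245 - 171)*(0*(-⅒)) = 290 + 74*0 = 290 + 0 = 290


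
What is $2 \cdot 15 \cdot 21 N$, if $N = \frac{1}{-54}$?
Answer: $- \frac{35}{3} \approx -11.667$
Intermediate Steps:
$N = - \frac{1}{54} \approx -0.018519$
$2 \cdot 15 \cdot 21 N = 2 \cdot 15 \cdot 21 \left(- \frac{1}{54}\right) = 30 \cdot 21 \left(- \frac{1}{54}\right) = 630 \left(- \frac{1}{54}\right) = - \frac{35}{3}$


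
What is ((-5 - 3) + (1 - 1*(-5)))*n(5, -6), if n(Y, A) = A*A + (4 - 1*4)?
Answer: -72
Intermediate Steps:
n(Y, A) = A² (n(Y, A) = A² + (4 - 4) = A² + 0 = A²)
((-5 - 3) + (1 - 1*(-5)))*n(5, -6) = ((-5 - 3) + (1 - 1*(-5)))*(-6)² = (-8 + (1 + 5))*36 = (-8 + 6)*36 = -2*36 = -72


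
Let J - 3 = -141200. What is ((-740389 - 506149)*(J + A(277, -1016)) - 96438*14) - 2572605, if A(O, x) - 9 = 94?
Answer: 175875109835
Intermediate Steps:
J = -141197 (J = 3 - 141200 = -141197)
A(O, x) = 103 (A(O, x) = 9 + 94 = 103)
((-740389 - 506149)*(J + A(277, -1016)) - 96438*14) - 2572605 = ((-740389 - 506149)*(-141197 + 103) - 96438*14) - 2572605 = (-1246538*(-141094) - 1350132) - 2572605 = (175879032572 - 1350132) - 2572605 = 175877682440 - 2572605 = 175875109835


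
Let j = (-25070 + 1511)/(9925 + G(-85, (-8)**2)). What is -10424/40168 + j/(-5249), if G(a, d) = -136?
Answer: -22277685648/85997112227 ≈ -0.25905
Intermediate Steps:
j = -7853/3263 (j = (-25070 + 1511)/(9925 - 136) = -23559/9789 = -23559*1/9789 = -7853/3263 ≈ -2.4067)
-10424/40168 + j/(-5249) = -10424/40168 - 7853/3263/(-5249) = -10424*1/40168 - 7853/3263*(-1/5249) = -1303/5021 + 7853/17127487 = -22277685648/85997112227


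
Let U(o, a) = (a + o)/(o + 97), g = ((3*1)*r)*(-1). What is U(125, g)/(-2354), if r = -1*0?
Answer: -125/522588 ≈ -0.00023919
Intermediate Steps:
r = 0
g = 0 (g = ((3*1)*0)*(-1) = (3*0)*(-1) = 0*(-1) = 0)
U(o, a) = (a + o)/(97 + o)
U(125, g)/(-2354) = ((0 + 125)/(97 + 125))/(-2354) = (125/222)*(-1/2354) = -125/522588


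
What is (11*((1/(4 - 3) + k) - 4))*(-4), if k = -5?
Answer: 352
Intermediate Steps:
(11*((1/(4 - 3) + k) - 4))*(-4) = (11*((1/(4 - 3) - 5) - 4))*(-4) = (11*((1/1 - 5) - 4))*(-4) = (11*((1 - 5) - 4))*(-4) = (11*(-4 - 4))*(-4) = (11*(-8))*(-4) = -88*(-4) = 352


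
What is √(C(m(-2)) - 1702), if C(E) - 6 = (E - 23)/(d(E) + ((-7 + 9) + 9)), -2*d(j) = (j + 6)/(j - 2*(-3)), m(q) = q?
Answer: I*√748986/21 ≈ 41.211*I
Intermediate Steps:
d(j) = -½ (d(j) = -(j + 6)/(2*(j - 2*(-3))) = -(6 + j)/(2*(j + 6)) = -(6 + j)/(2*(6 + j)) = -½*1 = -½)
C(E) = 80/21 + 2*E/21 (C(E) = 6 + (E - 23)/(-½ + ((-7 + 9) + 9)) = 6 + (-23 + E)/(-½ + (2 + 9)) = 6 + (-23 + E)/(-½ + 11) = 6 + (-23 + E)/(21/2) = 6 + (-23 + E)*(2/21) = 6 + (-46/21 + 2*E/21) = 80/21 + 2*E/21)
√(C(m(-2)) - 1702) = √((80/21 + (2/21)*(-2)) - 1702) = √((80/21 - 4/21) - 1702) = √(76/21 - 1702) = √(-35666/21) = I*√748986/21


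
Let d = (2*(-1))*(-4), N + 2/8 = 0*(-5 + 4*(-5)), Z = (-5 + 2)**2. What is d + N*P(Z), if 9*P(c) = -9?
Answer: 33/4 ≈ 8.2500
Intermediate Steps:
Z = 9 (Z = (-3)**2 = 9)
N = -1/4 (N = -1/4 + 0*(-5 + 4*(-5)) = -1/4 + 0*(-5 - 20) = -1/4 + 0*(-25) = -1/4 + 0 = -1/4 ≈ -0.25000)
P(c) = -1 (P(c) = (1/9)*(-9) = -1)
d = 8 (d = -2*(-4) = 8)
d + N*P(Z) = 8 - 1/4*(-1) = 8 + 1/4 = 33/4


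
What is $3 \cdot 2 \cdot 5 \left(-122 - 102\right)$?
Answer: $-6720$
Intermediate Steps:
$3 \cdot 2 \cdot 5 \left(-122 - 102\right) = 6 \cdot 5 \left(-224\right) = 30 \left(-224\right) = -6720$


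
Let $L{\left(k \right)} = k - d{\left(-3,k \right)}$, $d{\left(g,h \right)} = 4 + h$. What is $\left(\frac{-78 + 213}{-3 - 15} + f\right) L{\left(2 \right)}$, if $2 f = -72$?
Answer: $174$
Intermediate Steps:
$f = -36$ ($f = \frac{1}{2} \left(-72\right) = -36$)
$L{\left(k \right)} = -4$ ($L{\left(k \right)} = k - \left(4 + k\right) = -4$)
$\left(\frac{-78 + 213}{-3 - 15} + f\right) L{\left(2 \right)} = \left(\frac{-78 + 213}{-3 - 15} - 36\right) \left(-4\right) = \left(\frac{135}{-18} - 36\right) \left(-4\right) = \left(135 \left(- \frac{1}{18}\right) - 36\right) \left(-4\right) = \left(- \frac{15}{2} - 36\right) \left(-4\right) = \left(- \frac{87}{2}\right) \left(-4\right) = 174$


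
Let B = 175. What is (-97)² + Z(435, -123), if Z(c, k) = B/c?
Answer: 818618/87 ≈ 9409.4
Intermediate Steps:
Z(c, k) = 175/c
(-97)² + Z(435, -123) = (-97)² + 175/435 = 9409 + 175*(1/435) = 9409 + 35/87 = 818618/87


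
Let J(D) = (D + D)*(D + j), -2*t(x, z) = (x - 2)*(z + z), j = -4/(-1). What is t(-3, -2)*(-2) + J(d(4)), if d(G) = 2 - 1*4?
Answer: 12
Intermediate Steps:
j = 4 (j = -4*(-1) = 4)
d(G) = -2 (d(G) = 2 - 4 = -2)
t(x, z) = -z*(-2 + x) (t(x, z) = -(x - 2)*(z + z)/2 = -(-2 + x)*2*z/2 = -z*(-2 + x))
J(D) = 2*D*(4 + D) (J(D) = (D + D)*(D + 4) = (2*D)*(4 + D) = 2*D*(4 + D))
t(-3, -2)*(-2) + J(d(4)) = -2*(2 - 1*(-3))*(-2) + 2*(-2)*(4 - 2) = -2*(2 + 3)*(-2) + 2*(-2)*2 = -2*5*(-2) - 8 = -10*(-2) - 8 = 20 - 8 = 12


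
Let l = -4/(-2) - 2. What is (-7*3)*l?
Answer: 0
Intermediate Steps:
l = 0 (l = -4*(-½) - 2 = 2 - 2 = 0)
(-7*3)*l = -7*3*0 = -21*0 = 0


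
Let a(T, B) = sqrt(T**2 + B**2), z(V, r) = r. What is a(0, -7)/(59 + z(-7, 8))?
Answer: 7/67 ≈ 0.10448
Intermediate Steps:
a(T, B) = sqrt(B**2 + T**2)
a(0, -7)/(59 + z(-7, 8)) = sqrt((-7)**2 + 0**2)/(59 + 8) = sqrt(49 + 0)/67 = sqrt(49)/67 = (1/67)*7 = 7/67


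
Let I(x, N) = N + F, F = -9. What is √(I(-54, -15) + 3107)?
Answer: √3083 ≈ 55.525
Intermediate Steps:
I(x, N) = -9 + N (I(x, N) = N - 9 = -9 + N)
√(I(-54, -15) + 3107) = √((-9 - 15) + 3107) = √(-24 + 3107) = √3083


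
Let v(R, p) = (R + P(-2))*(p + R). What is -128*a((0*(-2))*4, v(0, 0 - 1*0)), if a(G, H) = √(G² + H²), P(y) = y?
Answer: 0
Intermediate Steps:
v(R, p) = (-2 + R)*(R + p) (v(R, p) = (R - 2)*(p + R) = (-2 + R)*(R + p))
-128*a((0*(-2))*4, v(0, 0 - 1*0)) = -128*√(((0*(-2))*4)² + (0² - 2*0 - 2*(0 - 1*0) + 0*(0 - 1*0))²) = -128*√((0*4)² + (0 + 0 - 2*(0 + 0) + 0*(0 + 0))²) = -128*√(0² + (0 + 0 - 2*0 + 0*0)²) = -128*√(0 + (0 + 0 + 0 + 0)²) = -128*√(0 + 0²) = -128*√(0 + 0) = -128*√0 = -128*0 = 0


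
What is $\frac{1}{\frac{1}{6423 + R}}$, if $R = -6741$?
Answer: $-318$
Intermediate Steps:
$\frac{1}{\frac{1}{6423 + R}} = \frac{1}{\frac{1}{6423 - 6741}} = \frac{1}{\frac{1}{-318}} = \frac{1}{- \frac{1}{318}} = -318$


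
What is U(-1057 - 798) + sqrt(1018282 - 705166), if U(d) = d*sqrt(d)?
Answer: 2*sqrt(78279) - 1855*I*sqrt(1855) ≈ 559.57 - 79894.0*I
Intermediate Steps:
U(d) = d**(3/2)
U(-1057 - 798) + sqrt(1018282 - 705166) = (-1057 - 798)**(3/2) + sqrt(1018282 - 705166) = (-1855)**(3/2) + sqrt(313116) = -1855*I*sqrt(1855) + 2*sqrt(78279) = 2*sqrt(78279) - 1855*I*sqrt(1855)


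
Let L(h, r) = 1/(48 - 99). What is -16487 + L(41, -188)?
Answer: -840838/51 ≈ -16487.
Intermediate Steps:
L(h, r) = -1/51 (L(h, r) = 1/(-51) = -1/51)
-16487 + L(41, -188) = -16487 - 1/51 = -840838/51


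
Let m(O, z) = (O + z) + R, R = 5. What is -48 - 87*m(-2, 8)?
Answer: -1005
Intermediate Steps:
m(O, z) = 5 + O + z (m(O, z) = (O + z) + 5 = 5 + O + z)
-48 - 87*m(-2, 8) = -48 - 87*(5 - 2 + 8) = -48 - 87*11 = -48 - 957 = -1005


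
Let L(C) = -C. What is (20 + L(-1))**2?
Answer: 441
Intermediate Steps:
(20 + L(-1))**2 = (20 - 1*(-1))**2 = (20 + 1)**2 = 21**2 = 441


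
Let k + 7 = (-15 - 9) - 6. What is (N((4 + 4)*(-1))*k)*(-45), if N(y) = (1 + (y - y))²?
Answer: 1665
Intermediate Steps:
k = -37 (k = -7 + ((-15 - 9) - 6) = -7 + (-24 - 6) = -7 - 30 = -37)
N(y) = 1 (N(y) = (1 + 0)² = 1² = 1)
(N((4 + 4)*(-1))*k)*(-45) = (1*(-37))*(-45) = -37*(-45) = 1665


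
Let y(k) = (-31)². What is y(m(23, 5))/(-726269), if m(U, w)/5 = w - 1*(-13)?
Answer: -961/726269 ≈ -0.0013232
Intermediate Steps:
m(U, w) = 65 + 5*w (m(U, w) = 5*(w - 1*(-13)) = 5*(w + 13) = 5*(13 + w) = 65 + 5*w)
y(k) = 961
y(m(23, 5))/(-726269) = 961/(-726269) = 961*(-1/726269) = -961/726269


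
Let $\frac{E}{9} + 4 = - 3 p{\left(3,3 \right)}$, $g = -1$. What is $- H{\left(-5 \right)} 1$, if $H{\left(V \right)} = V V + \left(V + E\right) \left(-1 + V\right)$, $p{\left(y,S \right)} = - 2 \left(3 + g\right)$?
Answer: $377$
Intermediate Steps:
$p{\left(y,S \right)} = -4$ ($p{\left(y,S \right)} = - 2 \left(3 - 1\right) = \left(-2\right) 2 = -4$)
$E = 72$ ($E = -36 + 9 \left(\left(-3\right) \left(-4\right)\right) = -36 + 9 \cdot 12 = -36 + 108 = 72$)
$H{\left(V \right)} = V^{2} + \left(-1 + V\right) \left(72 + V\right)$ ($H{\left(V \right)} = V V + \left(V + 72\right) \left(-1 + V\right) = V^{2} + \left(72 + V\right) \left(-1 + V\right) = V^{2} + \left(-1 + V\right) \left(72 + V\right)$)
$- H{\left(-5 \right)} 1 = - (-72 + 2 \left(-5\right)^{2} + 71 \left(-5\right)) 1 = - (-72 + 2 \cdot 25 - 355) 1 = - (-72 + 50 - 355) 1 = \left(-1\right) \left(-377\right) 1 = 377 \cdot 1 = 377$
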